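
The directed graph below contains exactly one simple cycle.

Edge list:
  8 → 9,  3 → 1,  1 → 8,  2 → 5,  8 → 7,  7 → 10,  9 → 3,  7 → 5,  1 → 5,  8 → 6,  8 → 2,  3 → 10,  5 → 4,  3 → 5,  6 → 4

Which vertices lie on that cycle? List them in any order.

DFS with gray/black marking from 8:
8 gray
  6 gray
    4 gray
    4 black
  6 black
  7 gray
    10 gray
    10 black
    5 gray
      5→4: 4 black — skip
    5 black
  7 black
  2 gray
    2→5: 5 black — skip
  2 black
  9 gray
    3 gray
      1 gray
        1→8: 8 is gray → back edge
Back edge closes the cycle 8 → 9 → 3 → 1 → 8; its vertices are {1, 3, 8, 9}.

1, 3, 8, 9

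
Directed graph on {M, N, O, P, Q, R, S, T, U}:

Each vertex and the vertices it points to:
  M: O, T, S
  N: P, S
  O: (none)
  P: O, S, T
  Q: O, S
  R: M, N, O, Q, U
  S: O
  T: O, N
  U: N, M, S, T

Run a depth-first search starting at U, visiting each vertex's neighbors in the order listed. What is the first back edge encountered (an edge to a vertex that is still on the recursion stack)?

DFS from U (visiting each vertex's neighbors in the order listed); mark gray on enter, black on exit:
U gray
  N gray
    P gray
      O gray
      O black
      S gray
        S→O: O black — skip
      S black
      T gray
        T→O: O black — skip
        T→N: N is gray → back edge
First back edge: T → N.

T->N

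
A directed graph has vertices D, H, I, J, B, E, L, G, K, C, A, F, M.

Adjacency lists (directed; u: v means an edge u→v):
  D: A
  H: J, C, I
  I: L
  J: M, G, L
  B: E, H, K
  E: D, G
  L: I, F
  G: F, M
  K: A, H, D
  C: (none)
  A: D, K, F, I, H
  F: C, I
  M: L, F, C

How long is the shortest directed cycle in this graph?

2

For each vertex v, BFS finds the shortest path from v back to v.
The shortest such closed walk is K → A → K, length 2.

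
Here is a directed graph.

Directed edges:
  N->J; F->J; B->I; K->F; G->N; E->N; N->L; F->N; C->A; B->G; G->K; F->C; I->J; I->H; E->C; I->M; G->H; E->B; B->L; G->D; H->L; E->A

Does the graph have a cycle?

DFS with white/gray/black marking, starting from N:
N gray
  J gray
  J black
  L gray
  L black
N black
A gray
A black
B gray
  G gray
    H gray
      H→L: L black — skip
    H black
    G→N: N black — skip
    K gray
      F gray
        F→J: J black — skip
        F→N: N black — skip
        C gray
          C→A: A black — skip
        C black
      F black
    K black
    D gray
    D black
  G black
  I gray
    I→J: J black — skip
    I→H: H black — skip
    M gray
    M black
  I black
  B→L: L black — skip
B black
E gray
  E→N: N black — skip
  E→C: C black — skip
  E→A: A black — skip
  E→B: B black — skip
E black
Every edge goes to a white or black vertex — no back edge, so the graph is acyclic.

No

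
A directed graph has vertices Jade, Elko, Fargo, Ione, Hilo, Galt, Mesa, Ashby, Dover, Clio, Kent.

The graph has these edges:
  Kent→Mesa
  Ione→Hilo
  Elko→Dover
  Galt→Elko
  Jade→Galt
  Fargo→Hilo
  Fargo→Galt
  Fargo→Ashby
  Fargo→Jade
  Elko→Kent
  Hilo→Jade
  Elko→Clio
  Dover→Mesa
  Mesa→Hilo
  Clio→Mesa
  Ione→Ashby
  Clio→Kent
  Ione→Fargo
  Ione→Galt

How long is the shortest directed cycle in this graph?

6

For each vertex v, BFS finds the shortest path from v back to v.
The shortest such closed walk is Galt → Elko → Clio → Mesa → Hilo → Jade → Galt, length 6.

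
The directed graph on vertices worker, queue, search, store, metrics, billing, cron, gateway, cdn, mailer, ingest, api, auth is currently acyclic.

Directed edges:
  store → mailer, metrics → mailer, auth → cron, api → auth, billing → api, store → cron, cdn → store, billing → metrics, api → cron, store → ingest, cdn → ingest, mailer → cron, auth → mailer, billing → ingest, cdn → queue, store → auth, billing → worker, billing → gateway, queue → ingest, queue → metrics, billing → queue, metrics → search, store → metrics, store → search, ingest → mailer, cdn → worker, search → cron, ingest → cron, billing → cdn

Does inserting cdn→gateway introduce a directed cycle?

No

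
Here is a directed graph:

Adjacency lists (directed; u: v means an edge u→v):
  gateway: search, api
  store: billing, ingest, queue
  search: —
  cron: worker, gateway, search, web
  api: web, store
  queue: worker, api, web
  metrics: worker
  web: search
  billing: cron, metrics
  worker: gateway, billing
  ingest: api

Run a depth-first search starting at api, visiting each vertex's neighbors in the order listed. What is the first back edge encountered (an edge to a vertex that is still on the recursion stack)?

DFS from api (visiting each vertex's neighbors in the order listed); mark gray on enter, black on exit:
api gray
  web gray
    search gray
    search black
  web black
  store gray
    billing gray
      cron gray
        worker gray
          gateway gray
            gateway→search: search black — skip
            gateway→api: api is gray → back edge
First back edge: gateway → api.

gateway→api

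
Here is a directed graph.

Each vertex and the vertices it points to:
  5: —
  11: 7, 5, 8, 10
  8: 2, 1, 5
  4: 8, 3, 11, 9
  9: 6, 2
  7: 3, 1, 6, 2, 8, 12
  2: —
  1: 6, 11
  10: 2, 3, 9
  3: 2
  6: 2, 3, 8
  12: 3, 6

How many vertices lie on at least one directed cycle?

A vertex is on a directed cycle iff it belongs to a strongly connected component of size ≥ 2 (or has a self-loop).
The vertices on cycles are {1, 6, 7, 8, 9, 10, 11, 12} — 8 in total.

8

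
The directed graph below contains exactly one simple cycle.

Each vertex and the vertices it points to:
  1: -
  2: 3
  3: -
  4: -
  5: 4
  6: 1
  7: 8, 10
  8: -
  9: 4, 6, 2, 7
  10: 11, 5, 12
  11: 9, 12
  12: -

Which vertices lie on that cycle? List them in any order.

DFS with gray/black marking from 10:
10 gray
  11 gray
    9 gray
      4 gray
      4 black
      6 gray
        1 gray
        1 black
      6 black
      2 gray
        3 gray
        3 black
      2 black
      7 gray
        8 gray
        8 black
        7→10: 10 is gray → back edge
Back edge closes the cycle 10 → 11 → 9 → 7 → 10; its vertices are {7, 9, 10, 11}.

7, 9, 10, 11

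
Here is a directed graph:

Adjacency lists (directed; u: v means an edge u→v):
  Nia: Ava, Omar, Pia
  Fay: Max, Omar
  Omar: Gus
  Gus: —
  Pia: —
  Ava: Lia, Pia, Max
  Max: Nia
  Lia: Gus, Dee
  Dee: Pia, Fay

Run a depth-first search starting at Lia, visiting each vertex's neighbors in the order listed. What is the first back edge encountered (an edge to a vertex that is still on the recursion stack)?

Ava->Lia

DFS from Lia (visiting each vertex's neighbors in the order listed); mark gray on enter, black on exit:
Lia gray
  Gus gray
  Gus black
  Dee gray
    Pia gray
    Pia black
    Fay gray
      Max gray
        Nia gray
          Ava gray
            Ava→Lia: Lia is gray → back edge
First back edge: Ava → Lia.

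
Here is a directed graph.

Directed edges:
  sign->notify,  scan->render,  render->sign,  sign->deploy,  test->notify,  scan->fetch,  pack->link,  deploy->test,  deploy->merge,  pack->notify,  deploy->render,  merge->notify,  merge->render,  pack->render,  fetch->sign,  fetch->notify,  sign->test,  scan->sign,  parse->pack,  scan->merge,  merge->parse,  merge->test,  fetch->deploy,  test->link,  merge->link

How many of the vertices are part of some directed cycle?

A vertex is on a directed cycle iff it belongs to a strongly connected component of size ≥ 2 (or has a self-loop).
The vertices on cycles are {pack, sign, merge, parse, deploy, render} — 6 in total.

6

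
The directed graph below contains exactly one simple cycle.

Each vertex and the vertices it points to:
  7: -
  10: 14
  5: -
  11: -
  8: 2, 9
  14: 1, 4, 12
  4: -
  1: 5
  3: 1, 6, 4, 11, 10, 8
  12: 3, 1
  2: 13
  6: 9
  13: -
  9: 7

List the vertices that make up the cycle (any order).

3, 10, 12, 14

DFS with gray/black marking from 12:
12 gray
  3 gray
    1 gray
      5 gray
      5 black
    1 black
    6 gray
      9 gray
        7 gray
        7 black
      9 black
    6 black
    4 gray
    4 black
    11 gray
    11 black
    10 gray
      14 gray
        14→1: 1 black — skip
        14→4: 4 black — skip
        14→12: 12 is gray → back edge
Back edge closes the cycle 12 → 3 → 10 → 14 → 12; its vertices are {3, 10, 12, 14}.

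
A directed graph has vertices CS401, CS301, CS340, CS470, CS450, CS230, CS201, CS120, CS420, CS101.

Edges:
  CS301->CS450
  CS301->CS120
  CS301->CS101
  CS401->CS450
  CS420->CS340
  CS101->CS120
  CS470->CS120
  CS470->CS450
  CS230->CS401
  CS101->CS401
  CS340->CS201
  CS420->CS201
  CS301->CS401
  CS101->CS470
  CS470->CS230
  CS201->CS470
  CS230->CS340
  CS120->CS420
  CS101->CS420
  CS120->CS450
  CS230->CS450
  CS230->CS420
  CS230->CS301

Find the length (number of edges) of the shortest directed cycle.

For each vertex v, BFS finds the shortest path from v back to v.
The shortest such closed walk is CS230 → CS340 → CS201 → CS470 → CS230, length 4.

4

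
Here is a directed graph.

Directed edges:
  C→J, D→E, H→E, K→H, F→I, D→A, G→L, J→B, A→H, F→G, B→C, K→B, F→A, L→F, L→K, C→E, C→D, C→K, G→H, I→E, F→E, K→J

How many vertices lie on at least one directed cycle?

7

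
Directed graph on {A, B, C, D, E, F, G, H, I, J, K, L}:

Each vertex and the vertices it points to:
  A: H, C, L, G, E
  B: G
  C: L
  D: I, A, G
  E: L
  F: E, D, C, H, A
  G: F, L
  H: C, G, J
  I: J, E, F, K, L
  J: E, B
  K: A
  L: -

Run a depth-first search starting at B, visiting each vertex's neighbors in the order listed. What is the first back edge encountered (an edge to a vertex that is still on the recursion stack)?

J→B

DFS from B (visiting each vertex's neighbors in the order listed); mark gray on enter, black on exit:
B gray
  G gray
    F gray
      E gray
        L gray
        L black
      E black
      D gray
        I gray
          J gray
            J→E: E black — skip
            J→B: B is gray → back edge
First back edge: J → B.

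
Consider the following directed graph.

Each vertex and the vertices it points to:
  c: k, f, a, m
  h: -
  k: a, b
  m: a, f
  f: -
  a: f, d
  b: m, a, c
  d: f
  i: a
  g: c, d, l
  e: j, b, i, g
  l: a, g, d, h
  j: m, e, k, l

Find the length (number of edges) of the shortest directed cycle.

2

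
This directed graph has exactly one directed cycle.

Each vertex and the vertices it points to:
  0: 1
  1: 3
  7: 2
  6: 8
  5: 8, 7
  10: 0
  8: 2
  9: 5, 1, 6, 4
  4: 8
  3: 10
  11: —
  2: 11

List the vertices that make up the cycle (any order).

0, 1, 3, 10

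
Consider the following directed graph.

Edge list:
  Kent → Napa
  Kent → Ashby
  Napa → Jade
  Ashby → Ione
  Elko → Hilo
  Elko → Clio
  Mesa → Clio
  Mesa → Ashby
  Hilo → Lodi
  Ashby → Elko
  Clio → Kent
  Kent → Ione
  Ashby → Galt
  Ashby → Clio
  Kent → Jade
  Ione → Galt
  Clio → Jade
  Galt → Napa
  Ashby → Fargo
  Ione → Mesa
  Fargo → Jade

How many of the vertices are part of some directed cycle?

6

A vertex is on a directed cycle iff it belongs to a strongly connected component of size ≥ 2 (or has a self-loop).
The vertices on cycles are {Clio, Elko, Ione, Kent, Mesa, Ashby} — 6 in total.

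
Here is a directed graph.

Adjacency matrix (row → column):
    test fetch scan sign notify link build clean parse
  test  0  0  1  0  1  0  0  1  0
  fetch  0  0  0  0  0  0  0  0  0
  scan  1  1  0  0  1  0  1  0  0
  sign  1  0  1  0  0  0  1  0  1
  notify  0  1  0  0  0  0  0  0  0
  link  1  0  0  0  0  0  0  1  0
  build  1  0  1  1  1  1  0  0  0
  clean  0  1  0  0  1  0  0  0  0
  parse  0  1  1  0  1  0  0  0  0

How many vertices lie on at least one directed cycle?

6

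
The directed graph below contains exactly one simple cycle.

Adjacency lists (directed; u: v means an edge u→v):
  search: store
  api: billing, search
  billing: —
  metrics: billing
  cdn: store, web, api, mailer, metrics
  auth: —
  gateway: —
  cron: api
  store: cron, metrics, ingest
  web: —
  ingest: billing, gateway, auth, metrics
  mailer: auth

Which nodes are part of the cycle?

DFS with gray/black marking from store:
store gray
  cron gray
    api gray
      billing gray
      billing black
      search gray
        search→store: store is gray → back edge
Back edge closes the cycle store → cron → api → search → store; its vertices are {api, cron, store, search}.

api, cron, store, search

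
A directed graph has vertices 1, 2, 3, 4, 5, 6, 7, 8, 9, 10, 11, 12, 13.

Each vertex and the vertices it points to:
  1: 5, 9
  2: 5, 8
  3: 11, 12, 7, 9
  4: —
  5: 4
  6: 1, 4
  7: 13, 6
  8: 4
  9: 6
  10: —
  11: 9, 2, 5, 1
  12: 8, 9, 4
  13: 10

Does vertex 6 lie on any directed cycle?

6 is on a cycle iff 6 can reach itself via ≥1 edge.
6 → 1 → 9 → 6 — yes.

Yes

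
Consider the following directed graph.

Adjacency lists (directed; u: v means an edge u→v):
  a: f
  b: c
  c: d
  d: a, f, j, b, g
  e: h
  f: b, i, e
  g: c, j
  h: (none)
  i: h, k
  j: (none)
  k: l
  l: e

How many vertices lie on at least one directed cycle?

6

A vertex is on a directed cycle iff it belongs to a strongly connected component of size ≥ 2 (or has a self-loop).
The vertices on cycles are {a, b, c, d, f, g} — 6 in total.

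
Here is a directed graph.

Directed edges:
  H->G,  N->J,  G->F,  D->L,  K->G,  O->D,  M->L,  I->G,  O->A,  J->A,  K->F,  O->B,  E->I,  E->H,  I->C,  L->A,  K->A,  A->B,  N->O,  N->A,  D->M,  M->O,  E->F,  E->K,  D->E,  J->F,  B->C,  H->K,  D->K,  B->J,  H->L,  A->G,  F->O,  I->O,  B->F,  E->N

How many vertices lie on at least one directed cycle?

A vertex is on a directed cycle iff it belongs to a strongly connected component of size ≥ 2 (or has a self-loop).
The vertices on cycles are {A, B, D, E, F, G, H, I, J, K, L, M, N, O} — 14 in total.

14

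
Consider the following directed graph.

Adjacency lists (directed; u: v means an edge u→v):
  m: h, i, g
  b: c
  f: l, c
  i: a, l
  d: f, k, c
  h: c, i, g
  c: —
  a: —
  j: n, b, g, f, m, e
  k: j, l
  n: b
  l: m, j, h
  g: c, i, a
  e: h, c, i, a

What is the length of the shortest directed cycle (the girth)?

3

For each vertex v, BFS finds the shortest path from v back to v.
The shortest such closed walk is l → j → f → l, length 3.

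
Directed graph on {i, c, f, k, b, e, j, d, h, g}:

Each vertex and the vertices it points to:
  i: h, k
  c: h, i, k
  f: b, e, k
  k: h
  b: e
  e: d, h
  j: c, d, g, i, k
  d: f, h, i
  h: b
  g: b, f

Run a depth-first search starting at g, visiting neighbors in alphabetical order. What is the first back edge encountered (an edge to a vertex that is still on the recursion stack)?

DFS from g (visiting neighbors in alphabetical order); mark gray on enter, black on exit:
g gray
  b gray
    e gray
      d gray
        f gray
          f→b: b is gray → back edge
First back edge: f → b.

f→b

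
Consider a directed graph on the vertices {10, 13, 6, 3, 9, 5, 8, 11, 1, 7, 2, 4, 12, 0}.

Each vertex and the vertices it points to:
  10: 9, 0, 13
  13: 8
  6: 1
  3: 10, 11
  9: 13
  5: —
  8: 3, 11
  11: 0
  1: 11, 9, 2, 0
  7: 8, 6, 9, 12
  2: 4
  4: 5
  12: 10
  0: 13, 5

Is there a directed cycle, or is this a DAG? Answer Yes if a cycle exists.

Yes

DFS with white/gray/black marking, starting from 12:
12 gray
  10 gray
    9 gray
      13 gray
        8 gray
          3 gray
            3→10: 10 is gray → back edge
Back edge found, so a cycle exists: 10 → 9 → 13 → 8 → 3 → 10.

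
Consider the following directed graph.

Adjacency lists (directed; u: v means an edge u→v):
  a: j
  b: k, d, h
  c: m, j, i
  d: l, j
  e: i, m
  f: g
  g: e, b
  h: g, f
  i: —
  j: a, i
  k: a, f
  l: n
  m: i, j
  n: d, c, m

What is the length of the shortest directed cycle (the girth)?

2

For each vertex v, BFS finds the shortest path from v back to v.
The shortest such closed walk is a → j → a, length 2.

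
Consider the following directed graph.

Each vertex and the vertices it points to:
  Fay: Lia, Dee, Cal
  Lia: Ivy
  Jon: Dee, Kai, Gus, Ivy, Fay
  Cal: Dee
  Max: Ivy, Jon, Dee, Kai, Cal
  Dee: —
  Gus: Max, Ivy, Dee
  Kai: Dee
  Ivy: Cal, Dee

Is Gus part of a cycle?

Gus is on a cycle iff Gus can reach itself via ≥1 edge.
Gus → Max → Jon → Gus — yes.

Yes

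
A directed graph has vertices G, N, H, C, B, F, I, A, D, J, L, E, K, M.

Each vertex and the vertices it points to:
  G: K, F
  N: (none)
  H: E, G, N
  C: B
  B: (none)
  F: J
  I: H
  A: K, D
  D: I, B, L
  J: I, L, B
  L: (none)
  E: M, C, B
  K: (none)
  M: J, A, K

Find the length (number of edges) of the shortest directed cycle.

5

For each vertex v, BFS finds the shortest path from v back to v.
The shortest such closed walk is H → E → M → J → I → H, length 5.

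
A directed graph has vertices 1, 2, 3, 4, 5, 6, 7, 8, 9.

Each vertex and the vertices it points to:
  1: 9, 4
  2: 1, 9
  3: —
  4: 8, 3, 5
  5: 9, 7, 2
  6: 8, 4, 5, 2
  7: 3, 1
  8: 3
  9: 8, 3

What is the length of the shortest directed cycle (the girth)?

For each vertex v, BFS finds the shortest path from v back to v.
The shortest such closed walk is 2 → 1 → 4 → 5 → 2, length 4.

4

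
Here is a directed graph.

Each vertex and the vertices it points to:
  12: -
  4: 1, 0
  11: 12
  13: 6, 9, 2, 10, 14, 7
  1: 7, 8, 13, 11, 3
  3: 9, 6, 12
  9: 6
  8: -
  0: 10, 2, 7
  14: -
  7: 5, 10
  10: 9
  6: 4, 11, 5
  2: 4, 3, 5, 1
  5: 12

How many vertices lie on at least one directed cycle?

10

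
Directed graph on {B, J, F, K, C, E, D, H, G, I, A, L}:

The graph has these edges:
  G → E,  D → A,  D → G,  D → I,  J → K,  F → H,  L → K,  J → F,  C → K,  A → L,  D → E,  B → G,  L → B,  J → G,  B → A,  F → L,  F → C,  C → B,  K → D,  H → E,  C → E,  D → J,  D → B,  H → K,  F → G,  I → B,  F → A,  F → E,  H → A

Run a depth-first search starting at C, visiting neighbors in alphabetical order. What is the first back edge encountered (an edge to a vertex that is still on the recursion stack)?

L->B

DFS from C (visiting neighbors in alphabetical order); mark gray on enter, black on exit:
C gray
  B gray
    A gray
      L gray
        L→B: B is gray → back edge
First back edge: L → B.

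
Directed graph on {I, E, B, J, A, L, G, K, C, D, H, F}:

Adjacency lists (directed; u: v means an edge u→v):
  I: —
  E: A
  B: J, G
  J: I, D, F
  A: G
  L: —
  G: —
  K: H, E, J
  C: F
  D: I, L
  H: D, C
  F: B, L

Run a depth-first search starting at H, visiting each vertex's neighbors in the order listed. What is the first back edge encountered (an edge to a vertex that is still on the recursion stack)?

DFS from H (visiting each vertex's neighbors in the order listed); mark gray on enter, black on exit:
H gray
  D gray
    I gray
    I black
    L gray
    L black
  D black
  C gray
    F gray
      B gray
        J gray
          J→I: I black — skip
          J→D: D black — skip
          J→F: F is gray → back edge
First back edge: J → F.

J->F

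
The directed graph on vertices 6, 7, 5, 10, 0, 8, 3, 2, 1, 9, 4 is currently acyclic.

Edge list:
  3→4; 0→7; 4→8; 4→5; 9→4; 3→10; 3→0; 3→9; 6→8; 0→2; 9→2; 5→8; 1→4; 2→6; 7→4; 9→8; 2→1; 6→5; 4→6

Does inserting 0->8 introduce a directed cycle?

No

Adding 0→8 creates a cycle iff 8 can already reach 0.
Explore from 8: no path reaches 0. The graph stays acyclic.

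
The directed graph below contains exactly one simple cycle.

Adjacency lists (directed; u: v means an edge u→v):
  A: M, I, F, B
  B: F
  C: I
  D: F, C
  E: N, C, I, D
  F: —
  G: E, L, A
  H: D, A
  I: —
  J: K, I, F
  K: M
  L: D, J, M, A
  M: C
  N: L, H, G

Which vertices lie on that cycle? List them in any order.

DFS with gray/black marking from N:
N gray
  L gray
    D gray
      F gray
      F black
      C gray
        I gray
        I black
      C black
    D black
    J gray
      K gray
        M gray
          M→C: C black — skip
        M black
      K black
      J→I: I black — skip
      J→F: F black — skip
    J black
    L→M: M black — skip
    A gray
      A→M: M black — skip
      A→I: I black — skip
      A→F: F black — skip
      B gray
        B→F: F black — skip
      B black
    A black
  L black
  H gray
    H→D: D black — skip
    H→A: A black — skip
  H black
  G gray
    E gray
      E→N: N is gray → back edge
Back edge closes the cycle N → G → E → N; its vertices are {E, G, N}.

E, G, N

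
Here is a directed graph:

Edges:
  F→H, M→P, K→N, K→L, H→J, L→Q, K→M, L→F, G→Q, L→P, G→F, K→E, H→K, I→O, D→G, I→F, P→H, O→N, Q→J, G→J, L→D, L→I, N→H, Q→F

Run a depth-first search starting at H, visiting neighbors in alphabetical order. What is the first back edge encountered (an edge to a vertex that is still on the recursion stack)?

F->H

DFS from H (visiting neighbors in alphabetical order); mark gray on enter, black on exit:
H gray
  J gray
  J black
  K gray
    E gray
    E black
    L gray
      D gray
        G gray
          F gray
            F→H: H is gray → back edge
First back edge: F → H.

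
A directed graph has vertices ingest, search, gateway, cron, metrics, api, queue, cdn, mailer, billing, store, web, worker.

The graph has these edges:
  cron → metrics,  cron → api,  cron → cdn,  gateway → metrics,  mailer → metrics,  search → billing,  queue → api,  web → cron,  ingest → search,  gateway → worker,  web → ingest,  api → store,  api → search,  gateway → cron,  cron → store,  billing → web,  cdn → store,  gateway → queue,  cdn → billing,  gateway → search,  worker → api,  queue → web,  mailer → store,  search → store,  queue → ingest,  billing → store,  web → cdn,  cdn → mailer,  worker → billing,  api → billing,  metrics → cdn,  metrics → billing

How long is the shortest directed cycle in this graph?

For each vertex v, BFS finds the shortest path from v back to v.
The shortest such closed walk is web → cdn → billing → web, length 3.

3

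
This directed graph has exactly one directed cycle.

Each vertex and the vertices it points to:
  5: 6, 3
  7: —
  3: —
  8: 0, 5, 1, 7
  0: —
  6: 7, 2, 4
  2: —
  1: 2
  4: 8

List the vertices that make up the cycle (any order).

DFS with gray/black marking from 8:
8 gray
  0 gray
  0 black
  5 gray
    6 gray
      7 gray
      7 black
      2 gray
      2 black
      4 gray
        4→8: 8 is gray → back edge
Back edge closes the cycle 8 → 5 → 6 → 4 → 8; its vertices are {4, 5, 6, 8}.

4, 5, 6, 8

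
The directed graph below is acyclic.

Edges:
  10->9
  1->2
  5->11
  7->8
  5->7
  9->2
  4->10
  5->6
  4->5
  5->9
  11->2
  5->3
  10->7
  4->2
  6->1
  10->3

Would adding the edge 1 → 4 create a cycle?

Adding 1→4 creates a cycle iff 4 can already reach 1.
Path from 4: 4 → 5 → 6 → 1.
So 4 → … → 1 → 4 is a cycle.

Yes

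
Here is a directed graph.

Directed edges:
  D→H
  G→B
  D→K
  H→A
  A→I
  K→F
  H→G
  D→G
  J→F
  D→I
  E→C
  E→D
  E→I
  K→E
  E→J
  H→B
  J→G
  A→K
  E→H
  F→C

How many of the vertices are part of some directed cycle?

5

A vertex is on a directed cycle iff it belongs to a strongly connected component of size ≥ 2 (or has a self-loop).
The vertices on cycles are {A, D, E, H, K} — 5 in total.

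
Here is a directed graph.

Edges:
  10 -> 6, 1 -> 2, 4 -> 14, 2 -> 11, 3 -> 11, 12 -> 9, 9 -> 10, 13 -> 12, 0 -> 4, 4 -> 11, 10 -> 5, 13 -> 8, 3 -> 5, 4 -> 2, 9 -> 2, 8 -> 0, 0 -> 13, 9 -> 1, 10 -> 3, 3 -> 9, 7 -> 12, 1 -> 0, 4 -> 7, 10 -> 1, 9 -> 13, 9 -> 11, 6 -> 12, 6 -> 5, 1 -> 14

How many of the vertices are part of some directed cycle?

11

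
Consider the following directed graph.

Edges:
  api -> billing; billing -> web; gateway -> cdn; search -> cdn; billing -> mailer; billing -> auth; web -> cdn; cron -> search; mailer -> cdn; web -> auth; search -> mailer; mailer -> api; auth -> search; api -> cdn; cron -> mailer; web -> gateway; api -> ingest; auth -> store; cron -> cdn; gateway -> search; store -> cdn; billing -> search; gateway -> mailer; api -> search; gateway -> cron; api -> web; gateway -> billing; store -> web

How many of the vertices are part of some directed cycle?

9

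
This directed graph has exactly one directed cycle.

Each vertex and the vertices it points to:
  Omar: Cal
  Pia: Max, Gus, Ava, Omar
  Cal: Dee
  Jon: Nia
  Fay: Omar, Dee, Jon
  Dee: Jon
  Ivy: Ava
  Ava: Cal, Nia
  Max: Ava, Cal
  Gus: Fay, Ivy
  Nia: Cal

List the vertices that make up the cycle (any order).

Cal, Dee, Jon, Nia

DFS with gray/black marking from Dee:
Dee gray
  Jon gray
    Nia gray
      Cal gray
        Cal→Dee: Dee is gray → back edge
Back edge closes the cycle Dee → Jon → Nia → Cal → Dee; its vertices are {Cal, Dee, Jon, Nia}.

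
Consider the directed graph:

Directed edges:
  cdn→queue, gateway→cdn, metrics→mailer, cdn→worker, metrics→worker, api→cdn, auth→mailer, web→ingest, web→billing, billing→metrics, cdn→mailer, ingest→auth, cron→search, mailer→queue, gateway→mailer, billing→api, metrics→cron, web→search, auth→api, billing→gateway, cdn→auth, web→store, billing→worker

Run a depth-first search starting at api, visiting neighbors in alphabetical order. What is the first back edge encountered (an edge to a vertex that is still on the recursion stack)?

auth→api

DFS from api (visiting neighbors in alphabetical order); mark gray on enter, black on exit:
api gray
  cdn gray
    auth gray
      auth→api: api is gray → back edge
First back edge: auth → api.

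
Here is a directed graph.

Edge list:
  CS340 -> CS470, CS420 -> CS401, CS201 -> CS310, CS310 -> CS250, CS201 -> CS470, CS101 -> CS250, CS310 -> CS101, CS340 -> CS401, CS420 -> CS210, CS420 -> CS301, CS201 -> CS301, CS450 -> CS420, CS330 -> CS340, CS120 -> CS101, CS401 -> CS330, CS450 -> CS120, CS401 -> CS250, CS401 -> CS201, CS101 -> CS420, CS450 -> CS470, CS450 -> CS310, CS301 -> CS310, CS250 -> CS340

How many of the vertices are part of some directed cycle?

9

A vertex is on a directed cycle iff it belongs to a strongly connected component of size ≥ 2 (or has a self-loop).
The vertices on cycles are {CS101, CS201, CS250, CS301, CS310, CS330, CS340, CS401, CS420} — 9 in total.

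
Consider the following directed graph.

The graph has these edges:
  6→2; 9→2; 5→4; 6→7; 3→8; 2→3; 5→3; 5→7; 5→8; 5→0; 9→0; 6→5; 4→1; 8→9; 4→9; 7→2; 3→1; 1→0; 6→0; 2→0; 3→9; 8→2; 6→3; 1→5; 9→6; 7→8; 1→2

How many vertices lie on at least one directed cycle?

9

A vertex is on a directed cycle iff it belongs to a strongly connected component of size ≥ 2 (or has a self-loop).
The vertices on cycles are {1, 2, 3, 4, 5, 6, 7, 8, 9} — 9 in total.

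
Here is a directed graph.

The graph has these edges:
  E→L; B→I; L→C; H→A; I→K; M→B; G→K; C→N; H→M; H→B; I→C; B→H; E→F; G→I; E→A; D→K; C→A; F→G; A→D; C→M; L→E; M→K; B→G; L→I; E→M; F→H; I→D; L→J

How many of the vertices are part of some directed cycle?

A vertex is on a directed cycle iff it belongs to a strongly connected component of size ≥ 2 (or has a self-loop).
The vertices on cycles are {B, C, E, G, H, I, L, M} — 8 in total.

8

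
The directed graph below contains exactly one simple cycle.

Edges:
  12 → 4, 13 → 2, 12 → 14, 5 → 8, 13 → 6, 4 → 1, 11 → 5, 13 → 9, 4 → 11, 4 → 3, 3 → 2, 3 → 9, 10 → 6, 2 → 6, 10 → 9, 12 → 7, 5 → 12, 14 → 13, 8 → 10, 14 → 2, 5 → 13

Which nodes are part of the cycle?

DFS with gray/black marking from 5:
5 gray
  8 gray
    10 gray
      9 gray
      9 black
      6 gray
      6 black
    10 black
  8 black
  12 gray
    14 gray
      2 gray
        2→6: 6 black — skip
      2 black
      13 gray
        13→6: 6 black — skip
        13→2: 2 black — skip
        13→9: 9 black — skip
      13 black
    14 black
    4 gray
      3 gray
        3→9: 9 black — skip
        3→2: 2 black — skip
      3 black
      1 gray
      1 black
      11 gray
        11→5: 5 is gray → back edge
Back edge closes the cycle 5 → 12 → 4 → 11 → 5; its vertices are {4, 5, 11, 12}.

4, 5, 11, 12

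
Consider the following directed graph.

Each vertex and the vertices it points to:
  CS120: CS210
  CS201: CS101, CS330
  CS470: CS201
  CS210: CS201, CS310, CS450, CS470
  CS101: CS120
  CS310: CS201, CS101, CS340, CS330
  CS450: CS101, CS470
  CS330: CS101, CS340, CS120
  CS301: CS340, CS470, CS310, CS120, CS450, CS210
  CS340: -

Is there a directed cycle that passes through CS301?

CS301 lies on a cycle iff there is a path from CS301 back to itself.
Exploring from CS301, it never reaches itself; equivalently, its strongly connected component is a singleton.

No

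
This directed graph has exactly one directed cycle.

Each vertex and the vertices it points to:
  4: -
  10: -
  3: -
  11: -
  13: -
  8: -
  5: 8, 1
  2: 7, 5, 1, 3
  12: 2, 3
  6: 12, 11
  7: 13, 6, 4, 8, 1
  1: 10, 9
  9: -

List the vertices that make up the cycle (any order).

2, 6, 7, 12

DFS with gray/black marking from 2:
2 gray
  7 gray
    13 gray
    13 black
    6 gray
      12 gray
        12→2: 2 is gray → back edge
Back edge closes the cycle 2 → 7 → 6 → 12 → 2; its vertices are {2, 6, 7, 12}.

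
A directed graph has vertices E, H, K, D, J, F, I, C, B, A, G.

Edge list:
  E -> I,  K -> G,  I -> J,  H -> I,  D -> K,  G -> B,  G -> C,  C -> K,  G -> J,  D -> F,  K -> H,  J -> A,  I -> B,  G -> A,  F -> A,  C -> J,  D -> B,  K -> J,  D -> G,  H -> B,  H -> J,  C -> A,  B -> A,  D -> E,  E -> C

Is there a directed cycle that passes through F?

No

F lies on a cycle iff there is a path from F back to itself.
Exploring from F, it never reaches itself; equivalently, its strongly connected component is a singleton.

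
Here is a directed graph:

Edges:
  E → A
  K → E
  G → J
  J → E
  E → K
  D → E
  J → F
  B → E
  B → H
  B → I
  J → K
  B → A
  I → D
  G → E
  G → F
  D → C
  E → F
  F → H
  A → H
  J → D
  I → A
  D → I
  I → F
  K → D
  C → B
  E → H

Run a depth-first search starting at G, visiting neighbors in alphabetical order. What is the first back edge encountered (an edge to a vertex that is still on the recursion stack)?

B->E

DFS from G (visiting neighbors in alphabetical order); mark gray on enter, black on exit:
G gray
  E gray
    A gray
      H gray
      H black
    A black
    F gray
      F→H: H black — skip
    F black
    E→H: H black — skip
    K gray
      D gray
        C gray
          B gray
            B→A: A black — skip
            B→E: E is gray → back edge
First back edge: B → E.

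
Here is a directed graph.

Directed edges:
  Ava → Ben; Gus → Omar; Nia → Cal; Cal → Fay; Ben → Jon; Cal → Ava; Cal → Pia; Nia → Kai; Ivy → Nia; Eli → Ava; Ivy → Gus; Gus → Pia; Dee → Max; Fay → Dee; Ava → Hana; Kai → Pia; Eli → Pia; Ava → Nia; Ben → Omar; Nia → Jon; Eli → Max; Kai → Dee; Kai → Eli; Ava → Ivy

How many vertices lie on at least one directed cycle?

6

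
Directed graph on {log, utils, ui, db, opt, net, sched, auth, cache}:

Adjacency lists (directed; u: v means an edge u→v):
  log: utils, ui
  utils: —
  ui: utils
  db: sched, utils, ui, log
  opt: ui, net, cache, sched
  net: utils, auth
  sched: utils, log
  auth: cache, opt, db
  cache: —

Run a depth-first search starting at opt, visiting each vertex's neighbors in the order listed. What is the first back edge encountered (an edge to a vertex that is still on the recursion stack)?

auth→opt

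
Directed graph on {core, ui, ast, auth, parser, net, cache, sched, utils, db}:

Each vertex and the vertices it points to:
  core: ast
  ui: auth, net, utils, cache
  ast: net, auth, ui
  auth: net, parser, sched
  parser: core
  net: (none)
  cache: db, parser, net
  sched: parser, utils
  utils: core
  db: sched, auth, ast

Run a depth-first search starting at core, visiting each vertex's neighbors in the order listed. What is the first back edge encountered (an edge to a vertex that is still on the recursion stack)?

parser→core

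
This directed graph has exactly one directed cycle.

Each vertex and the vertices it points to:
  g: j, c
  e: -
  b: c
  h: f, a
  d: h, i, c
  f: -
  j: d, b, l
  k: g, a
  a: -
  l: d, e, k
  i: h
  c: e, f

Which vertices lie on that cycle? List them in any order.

g, j, k, l

DFS with gray/black marking from k:
k gray
  g gray
    j gray
      d gray
        h gray
          f gray
          f black
          a gray
          a black
        h black
        i gray
          i→h: h black — skip
        i black
        c gray
          e gray
          e black
          c→f: f black — skip
        c black
      d black
      b gray
        b→c: c black — skip
      b black
      l gray
        l→d: d black — skip
        l→e: e black — skip
        l→k: k is gray → back edge
Back edge closes the cycle k → g → j → l → k; its vertices are {g, j, k, l}.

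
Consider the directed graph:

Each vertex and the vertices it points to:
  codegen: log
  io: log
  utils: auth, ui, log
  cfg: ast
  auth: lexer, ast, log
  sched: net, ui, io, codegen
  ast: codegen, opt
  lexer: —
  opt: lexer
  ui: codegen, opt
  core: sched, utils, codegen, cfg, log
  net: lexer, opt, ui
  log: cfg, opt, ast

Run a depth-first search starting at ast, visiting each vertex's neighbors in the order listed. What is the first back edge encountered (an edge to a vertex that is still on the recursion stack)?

cfg->ast

DFS from ast (visiting each vertex's neighbors in the order listed); mark gray on enter, black on exit:
ast gray
  codegen gray
    log gray
      cfg gray
        cfg→ast: ast is gray → back edge
First back edge: cfg → ast.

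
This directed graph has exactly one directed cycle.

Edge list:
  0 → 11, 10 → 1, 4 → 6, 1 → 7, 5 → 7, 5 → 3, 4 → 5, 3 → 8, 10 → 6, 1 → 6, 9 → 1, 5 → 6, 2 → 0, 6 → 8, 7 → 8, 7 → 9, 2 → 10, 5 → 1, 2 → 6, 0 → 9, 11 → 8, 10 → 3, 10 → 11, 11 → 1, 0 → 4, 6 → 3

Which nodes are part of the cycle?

DFS with gray/black marking from 9:
9 gray
  1 gray
    6 gray
      8 gray
      8 black
      3 gray
        3→8: 8 black — skip
      3 black
    6 black
    7 gray
      7→9: 9 is gray → back edge
Back edge closes the cycle 9 → 1 → 7 → 9; its vertices are {1, 7, 9}.

1, 7, 9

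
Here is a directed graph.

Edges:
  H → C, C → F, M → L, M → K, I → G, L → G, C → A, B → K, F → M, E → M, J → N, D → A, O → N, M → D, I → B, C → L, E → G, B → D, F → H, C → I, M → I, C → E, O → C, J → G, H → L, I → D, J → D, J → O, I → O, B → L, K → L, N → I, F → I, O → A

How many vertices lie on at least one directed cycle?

8

A vertex is on a directed cycle iff it belongs to a strongly connected component of size ≥ 2 (or has a self-loop).
The vertices on cycles are {C, E, F, H, I, M, N, O} — 8 in total.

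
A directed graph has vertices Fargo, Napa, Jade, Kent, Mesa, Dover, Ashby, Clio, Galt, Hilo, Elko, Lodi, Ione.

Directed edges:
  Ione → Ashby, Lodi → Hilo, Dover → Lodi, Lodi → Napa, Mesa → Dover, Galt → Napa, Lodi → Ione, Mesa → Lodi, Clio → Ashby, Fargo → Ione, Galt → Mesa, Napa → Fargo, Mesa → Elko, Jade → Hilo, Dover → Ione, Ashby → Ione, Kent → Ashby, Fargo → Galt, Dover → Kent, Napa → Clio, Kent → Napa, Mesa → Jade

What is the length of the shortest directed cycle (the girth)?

2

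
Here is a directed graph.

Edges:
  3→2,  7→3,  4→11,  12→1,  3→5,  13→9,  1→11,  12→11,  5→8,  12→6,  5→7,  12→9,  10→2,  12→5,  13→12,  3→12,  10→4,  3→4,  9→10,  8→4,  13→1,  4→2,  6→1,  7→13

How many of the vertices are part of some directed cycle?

A vertex is on a directed cycle iff it belongs to a strongly connected component of size ≥ 2 (or has a self-loop).
The vertices on cycles are {3, 5, 7, 12, 13} — 5 in total.

5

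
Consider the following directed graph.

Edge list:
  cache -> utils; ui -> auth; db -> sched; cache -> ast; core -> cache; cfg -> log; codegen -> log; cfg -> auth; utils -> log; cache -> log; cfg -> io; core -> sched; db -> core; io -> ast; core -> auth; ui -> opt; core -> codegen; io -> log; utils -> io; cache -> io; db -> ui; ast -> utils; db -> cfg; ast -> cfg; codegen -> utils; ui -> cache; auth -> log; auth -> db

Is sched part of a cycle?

sched lies on a cycle iff there is a path from sched back to itself.
Exploring from sched, it never reaches itself; equivalently, its strongly connected component is a singleton.

No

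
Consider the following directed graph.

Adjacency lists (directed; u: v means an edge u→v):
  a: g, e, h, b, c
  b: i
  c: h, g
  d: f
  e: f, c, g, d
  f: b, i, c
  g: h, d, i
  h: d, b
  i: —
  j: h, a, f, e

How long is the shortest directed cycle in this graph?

For each vertex v, BFS finds the shortest path from v back to v.
The shortest such closed walk is f → c → h → d → f, length 4.

4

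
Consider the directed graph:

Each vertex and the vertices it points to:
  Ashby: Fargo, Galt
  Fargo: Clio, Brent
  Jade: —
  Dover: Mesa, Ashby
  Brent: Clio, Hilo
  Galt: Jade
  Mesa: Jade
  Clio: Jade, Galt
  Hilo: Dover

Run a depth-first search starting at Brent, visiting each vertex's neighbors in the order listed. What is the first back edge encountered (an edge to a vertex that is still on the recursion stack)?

Fargo->Brent

DFS from Brent (visiting each vertex's neighbors in the order listed); mark gray on enter, black on exit:
Brent gray
  Clio gray
    Jade gray
    Jade black
    Galt gray
      Galt→Jade: Jade black — skip
    Galt black
  Clio black
  Hilo gray
    Dover gray
      Mesa gray
        Mesa→Jade: Jade black — skip
      Mesa black
      Ashby gray
        Fargo gray
          Fargo→Clio: Clio black — skip
          Fargo→Brent: Brent is gray → back edge
First back edge: Fargo → Brent.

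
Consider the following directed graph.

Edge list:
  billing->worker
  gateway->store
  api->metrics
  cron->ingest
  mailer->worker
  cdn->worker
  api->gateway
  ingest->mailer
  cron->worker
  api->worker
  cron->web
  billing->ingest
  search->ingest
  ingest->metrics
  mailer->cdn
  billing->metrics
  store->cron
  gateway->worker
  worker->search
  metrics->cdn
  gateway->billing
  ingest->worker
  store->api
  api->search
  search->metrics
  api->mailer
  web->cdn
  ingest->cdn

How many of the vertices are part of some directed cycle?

9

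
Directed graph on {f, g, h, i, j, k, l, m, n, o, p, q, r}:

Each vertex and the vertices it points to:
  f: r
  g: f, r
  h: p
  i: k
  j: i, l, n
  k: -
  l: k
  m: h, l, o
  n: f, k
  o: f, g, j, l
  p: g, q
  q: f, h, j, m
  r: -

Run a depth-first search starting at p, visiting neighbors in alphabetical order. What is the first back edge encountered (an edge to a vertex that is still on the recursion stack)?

h→p

DFS from p (visiting neighbors in alphabetical order); mark gray on enter, black on exit:
p gray
  g gray
    f gray
      r gray
      r black
    f black
    g→r: r black — skip
  g black
  q gray
    q→f: f black — skip
    h gray
      h→p: p is gray → back edge
First back edge: h → p.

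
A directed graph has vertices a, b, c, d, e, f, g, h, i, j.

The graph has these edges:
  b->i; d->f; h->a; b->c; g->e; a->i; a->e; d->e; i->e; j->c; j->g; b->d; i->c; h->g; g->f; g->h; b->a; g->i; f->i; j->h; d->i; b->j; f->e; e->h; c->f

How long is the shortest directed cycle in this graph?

For each vertex v, BFS finds the shortest path from v back to v.
The shortest such closed walk is h → g → h, length 2.

2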